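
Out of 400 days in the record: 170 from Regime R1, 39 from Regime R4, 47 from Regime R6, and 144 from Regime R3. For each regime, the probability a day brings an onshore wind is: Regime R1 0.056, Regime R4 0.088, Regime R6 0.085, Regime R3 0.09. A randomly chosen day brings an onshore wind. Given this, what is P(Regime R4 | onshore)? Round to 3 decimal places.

0.115

Prior × likelihood for each hypothesis:
  Regime R1: 0.425 × 0.056 = 0.0238
  Regime R4: 0.0975 × 0.088 = 0.00858
  Regime R6: 0.1175 × 0.085 = 0.0099875
  Regime R3: 0.36 × 0.09 = 0.0324
Total = 0.0747675.
P(Regime R4 | evidence) = 0.00858 / 0.0747675 ≈ 0.115.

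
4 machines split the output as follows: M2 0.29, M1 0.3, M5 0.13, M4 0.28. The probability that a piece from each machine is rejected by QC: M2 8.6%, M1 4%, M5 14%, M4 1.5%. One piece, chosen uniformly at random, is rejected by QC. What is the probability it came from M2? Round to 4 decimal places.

0.4203

By Bayes' rule, posterior ∝ prior × likelihood:
  M2: 0.29 × 0.086 = 0.02494
  M1: 0.3 × 0.04 = 0.012
  M5: 0.13 × 0.14 = 0.0182
  M4: 0.28 × 0.015 = 0.0042
Total = 0.05934.
P(M2 | evidence) = 0.02494 / 0.05934 ≈ 0.4203.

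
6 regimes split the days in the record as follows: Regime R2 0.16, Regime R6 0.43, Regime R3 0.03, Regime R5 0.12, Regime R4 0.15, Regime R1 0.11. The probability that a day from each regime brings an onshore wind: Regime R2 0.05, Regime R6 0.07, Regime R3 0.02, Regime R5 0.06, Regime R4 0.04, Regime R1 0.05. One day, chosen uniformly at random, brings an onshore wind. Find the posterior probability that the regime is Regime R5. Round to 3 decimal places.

0.125

Unnormalized posteriors (prior × likelihood):
  Regime R2: 0.16 × 0.05 = 0.008
  Regime R6: 0.43 × 0.07 = 0.0301
  Regime R3: 0.03 × 0.02 = 0.0006
  Regime R5: 0.12 × 0.06 = 0.0072
  Regime R4: 0.15 × 0.04 = 0.006
  Regime R1: 0.11 × 0.05 = 0.0055
Normalizing constant = 0.0574.
P(Regime R5 | evidence) = 0.0072 / 0.0574 ≈ 0.125.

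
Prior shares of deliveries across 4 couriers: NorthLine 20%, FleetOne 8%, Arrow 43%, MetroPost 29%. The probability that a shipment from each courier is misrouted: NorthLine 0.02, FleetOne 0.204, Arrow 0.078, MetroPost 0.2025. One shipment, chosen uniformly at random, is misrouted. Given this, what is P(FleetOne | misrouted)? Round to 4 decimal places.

0.1450

Compute prior × likelihood for every hypothesis:
  NorthLine: 0.2 × 0.02 = 0.004
  FleetOne: 0.08 × 0.204 = 0.01632
  Arrow: 0.43 × 0.078 = 0.03354
  MetroPost: 0.29 × 0.2025 = 0.058725
Sum = 0.112585.
P(FleetOne | evidence) = 0.01632 / 0.112585 ≈ 0.1450.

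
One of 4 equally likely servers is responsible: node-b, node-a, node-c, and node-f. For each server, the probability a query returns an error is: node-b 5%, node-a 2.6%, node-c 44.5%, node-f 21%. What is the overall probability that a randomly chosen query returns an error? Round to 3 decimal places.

0.183

Since the prior is uniform, the posterior is proportional to the likelihood:
  node-b: 0.05
  node-a: 0.026
  node-c: 0.445
  node-f: 0.21
P(error) = (1/4) × (0.05 + 0.026 + 0.445 + 0.21) = 0.731/4 ≈ 0.183.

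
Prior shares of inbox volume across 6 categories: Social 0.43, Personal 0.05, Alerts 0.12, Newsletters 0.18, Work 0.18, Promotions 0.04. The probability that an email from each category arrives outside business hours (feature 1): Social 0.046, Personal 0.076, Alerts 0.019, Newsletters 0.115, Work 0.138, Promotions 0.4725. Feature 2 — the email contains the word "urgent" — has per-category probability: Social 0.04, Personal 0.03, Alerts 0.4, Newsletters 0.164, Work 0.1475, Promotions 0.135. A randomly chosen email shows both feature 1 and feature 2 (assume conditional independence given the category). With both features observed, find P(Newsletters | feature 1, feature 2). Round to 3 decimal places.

By Bayes' rule, posterior ∝ prior × likelihood:
  Social: 0.43 × 0.046 × 0.04 = 0.0007912
  Personal: 0.05 × 0.076 × 0.03 = 0.000114
  Alerts: 0.12 × 0.019 × 0.4 = 0.000912
  Newsletters: 0.18 × 0.115 × 0.164 = 0.0033948
  Work: 0.18 × 0.138 × 0.1475 = 0.0036639
  Promotions: 0.04 × 0.4725 × 0.135 = 0.0025515
Normalizing constant = 0.0114274.
P(Newsletters | evidence) = 0.0033948 / 0.0114274 ≈ 0.297.

0.297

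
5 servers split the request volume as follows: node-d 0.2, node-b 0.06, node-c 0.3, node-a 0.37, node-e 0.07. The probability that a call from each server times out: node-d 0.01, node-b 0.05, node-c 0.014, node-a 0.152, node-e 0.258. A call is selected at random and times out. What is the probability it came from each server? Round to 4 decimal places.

node-d 0.0240, node-b 0.0359, node-c 0.0503, node-a 0.6735, node-e 0.2163

Unnormalized posteriors (prior × likelihood):
  node-d: 0.2 × 0.01 = 0.002
  node-b: 0.06 × 0.05 = 0.003
  node-c: 0.3 × 0.014 = 0.0042
  node-a: 0.37 × 0.152 = 0.05624
  node-e: 0.07 × 0.258 = 0.01806
Sum = 0.0835.
P(node-d | timeout) = 0.002/0.0835 ≈ 0.0240
P(node-b | timeout) = 0.003/0.0835 ≈ 0.0359
P(node-c | timeout) = 0.0042/0.0835 ≈ 0.0503
P(node-a | timeout) = 0.05624/0.0835 ≈ 0.6735
P(node-e | timeout) = 0.01806/0.0835 ≈ 0.2163
(Check: 0.0240+0.0359+0.0503+0.6735+0.2163 = 1.0000.)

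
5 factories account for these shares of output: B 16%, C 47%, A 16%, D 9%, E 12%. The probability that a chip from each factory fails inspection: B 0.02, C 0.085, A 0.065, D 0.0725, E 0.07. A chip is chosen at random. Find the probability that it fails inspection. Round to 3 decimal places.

Unnormalized posteriors (prior × likelihood):
  B: 0.16 × 0.02 = 0.0032
  C: 0.47 × 0.085 = 0.03995
  A: 0.16 × 0.065 = 0.0104
  D: 0.09 × 0.0725 = 0.006525
  E: 0.12 × 0.07 = 0.0084
P(nonconforming) = 0.0032 + 0.03995 + 0.0104 + 0.006525 + 0.0084 = 0.068475 → 0.068.

0.068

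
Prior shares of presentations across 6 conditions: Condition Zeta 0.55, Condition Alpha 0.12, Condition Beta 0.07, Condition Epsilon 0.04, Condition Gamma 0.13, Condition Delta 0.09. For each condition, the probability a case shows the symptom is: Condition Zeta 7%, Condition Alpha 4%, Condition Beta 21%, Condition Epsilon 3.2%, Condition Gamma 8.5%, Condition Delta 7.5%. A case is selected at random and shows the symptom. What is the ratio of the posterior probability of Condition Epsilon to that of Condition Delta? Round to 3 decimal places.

Compute prior × likelihood for every hypothesis:
  Condition Zeta: 0.55 × 0.07 = 0.0385
  Condition Alpha: 0.12 × 0.04 = 0.0048
  Condition Beta: 0.07 × 0.21 = 0.0147
  Condition Epsilon: 0.04 × 0.032 = 0.00128
  Condition Gamma: 0.13 × 0.085 = 0.01105
  Condition Delta: 0.09 × 0.075 = 0.00675
Total = 0.07708.
The ratio is 0.00128 / 0.00675 (the normalizer cancels) = 0.190.

0.190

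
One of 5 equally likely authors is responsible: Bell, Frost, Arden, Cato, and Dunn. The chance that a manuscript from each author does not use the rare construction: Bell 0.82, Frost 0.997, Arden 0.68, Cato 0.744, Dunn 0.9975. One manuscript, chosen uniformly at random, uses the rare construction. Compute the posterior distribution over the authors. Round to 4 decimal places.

Taking complements, P(rare-form | each) = Bell 0.18, Frost 0.003, Arden 0.32, Cato 0.256, Dunn 0.0025.
Since the prior is uniform, the posterior is proportional to the likelihood:
  Bell: 0.18
  Frost: 0.003
  Arden: 0.32
  Cato: 0.256
  Dunn: 0.0025
Normalizing constant = 0.7615.
P(Bell | rare-form) = 0.18/0.7615 ≈ 0.2364
P(Frost | rare-form) = 0.003/0.7615 ≈ 0.0039
P(Arden | rare-form) = 0.32/0.7615 ≈ 0.4202
P(Cato | rare-form) = 0.256/0.7615 ≈ 0.3362
P(Dunn | rare-form) = 0.0025/0.7615 ≈ 0.0033

Bell 0.2364, Frost 0.0039, Arden 0.4202, Cato 0.3362, Dunn 0.0033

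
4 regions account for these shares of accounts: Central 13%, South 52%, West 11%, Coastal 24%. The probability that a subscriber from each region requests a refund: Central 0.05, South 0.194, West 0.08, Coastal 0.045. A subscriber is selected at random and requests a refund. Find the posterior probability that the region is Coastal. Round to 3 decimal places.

0.085

By Bayes' rule, posterior ∝ prior × likelihood:
  Central: 0.13 × 0.05 = 0.0065
  South: 0.52 × 0.194 = 0.10088
  West: 0.11 × 0.08 = 0.0088
  Coastal: 0.24 × 0.045 = 0.0108
Normalizing constant = 0.12698.
P(Coastal | evidence) = 0.0108 / 0.12698 ≈ 0.085.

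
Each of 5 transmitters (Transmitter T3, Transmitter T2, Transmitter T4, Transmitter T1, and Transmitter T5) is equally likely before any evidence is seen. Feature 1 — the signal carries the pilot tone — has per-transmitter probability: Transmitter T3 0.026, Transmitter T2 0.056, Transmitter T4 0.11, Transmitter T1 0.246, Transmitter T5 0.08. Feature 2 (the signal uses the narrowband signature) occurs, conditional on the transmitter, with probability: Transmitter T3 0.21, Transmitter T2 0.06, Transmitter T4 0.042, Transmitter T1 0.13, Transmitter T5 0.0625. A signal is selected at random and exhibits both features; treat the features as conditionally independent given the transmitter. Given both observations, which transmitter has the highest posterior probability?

Transmitter T1

With a uniform prior (1/5 each), posterior ∝ likelihood:
  Transmitter T3: 0.026 × 0.21 = 0.00546
  Transmitter T2: 0.056 × 0.06 = 0.00336
  Transmitter T4: 0.11 × 0.042 = 0.00462
  Transmitter T1: 0.246 × 0.13 = 0.03198
  Transmitter T5: 0.08 × 0.0625 = 0.005
Sum = 0.05042.
Largest term belongs to Transmitter T1, so Transmitter T1 is most probable.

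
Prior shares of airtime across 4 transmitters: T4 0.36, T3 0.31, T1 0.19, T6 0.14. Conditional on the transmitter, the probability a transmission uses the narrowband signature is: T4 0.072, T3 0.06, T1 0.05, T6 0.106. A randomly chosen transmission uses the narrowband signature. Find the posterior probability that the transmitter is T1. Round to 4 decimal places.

Unnormalized posteriors (prior × likelihood):
  T4: 0.36 × 0.072 = 0.02592
  T3: 0.31 × 0.06 = 0.0186
  T1: 0.19 × 0.05 = 0.0095
  T6: 0.14 × 0.106 = 0.01484
Total = 0.06886.
P(T1 | evidence) = 0.0095 / 0.06886 ≈ 0.1380.

0.1380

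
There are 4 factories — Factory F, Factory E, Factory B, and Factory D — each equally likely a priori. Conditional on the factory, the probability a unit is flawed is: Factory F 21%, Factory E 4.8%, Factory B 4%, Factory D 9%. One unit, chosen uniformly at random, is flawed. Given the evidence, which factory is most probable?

Factory F

Since the prior is uniform, the posterior is proportional to the likelihood:
  Factory F: 0.21
  Factory E: 0.048
  Factory B: 0.04
  Factory D: 0.09
Sum = 0.388.
Largest term belongs to Factory F, so Factory F is most probable.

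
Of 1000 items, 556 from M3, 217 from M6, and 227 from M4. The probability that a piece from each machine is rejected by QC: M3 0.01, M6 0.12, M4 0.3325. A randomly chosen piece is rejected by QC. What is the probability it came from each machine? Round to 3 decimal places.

M3 0.052, M6 0.243, M4 0.705

Unnormalized posteriors (prior × likelihood):
  M3: 0.556 × 0.01 = 0.00556
  M6: 0.217 × 0.12 = 0.02604
  M4: 0.227 × 0.3325 = 0.0754775
Sum = 0.1070775.
P(M3 | rejected) = 0.00556/0.1070775 ≈ 0.052
P(M6 | rejected) = 0.02604/0.1070775 ≈ 0.243
P(M4 | rejected) = 0.0754775/0.1070775 ≈ 0.705
(Check: 0.052+0.243+0.705 = 1.000.)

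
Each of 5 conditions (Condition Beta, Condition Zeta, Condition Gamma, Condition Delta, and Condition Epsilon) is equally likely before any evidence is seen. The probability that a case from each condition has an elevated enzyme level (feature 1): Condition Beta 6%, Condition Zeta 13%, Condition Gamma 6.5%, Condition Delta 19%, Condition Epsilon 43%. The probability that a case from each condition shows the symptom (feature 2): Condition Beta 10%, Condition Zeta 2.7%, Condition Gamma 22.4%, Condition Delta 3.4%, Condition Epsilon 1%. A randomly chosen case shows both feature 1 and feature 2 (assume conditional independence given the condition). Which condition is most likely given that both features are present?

Since the prior is uniform, the posterior is proportional to the likelihood:
  Condition Beta: 0.06 × 0.1 = 0.006
  Condition Zeta: 0.13 × 0.027 = 0.00351
  Condition Gamma: 0.065 × 0.224 = 0.01456
  Condition Delta: 0.19 × 0.034 = 0.00646
  Condition Epsilon: 0.43 × 0.01 = 0.0043
Sum = 0.03483.
Largest term belongs to Condition Gamma, so Condition Gamma is most probable.

Condition Gamma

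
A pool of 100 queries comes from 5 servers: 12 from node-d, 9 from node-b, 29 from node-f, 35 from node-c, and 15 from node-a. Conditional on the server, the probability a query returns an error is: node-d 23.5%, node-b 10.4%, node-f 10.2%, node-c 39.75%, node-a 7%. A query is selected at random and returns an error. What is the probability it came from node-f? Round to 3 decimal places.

0.136

Compute prior × likelihood for every hypothesis:
  node-d: 0.12 × 0.235 = 0.0282
  node-b: 0.09 × 0.104 = 0.00936
  node-f: 0.29 × 0.102 = 0.02958
  node-c: 0.35 × 0.3975 = 0.139125
  node-a: 0.15 × 0.07 = 0.0105
Sum = 0.216765.
P(node-f | evidence) = 0.02958 / 0.216765 ≈ 0.136.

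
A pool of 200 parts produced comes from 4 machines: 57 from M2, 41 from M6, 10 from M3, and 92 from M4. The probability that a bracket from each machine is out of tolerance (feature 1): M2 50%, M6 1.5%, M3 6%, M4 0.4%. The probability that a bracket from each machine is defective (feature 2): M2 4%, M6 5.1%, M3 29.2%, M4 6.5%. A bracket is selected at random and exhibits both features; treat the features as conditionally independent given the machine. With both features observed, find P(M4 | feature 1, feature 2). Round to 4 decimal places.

By Bayes' rule, posterior ∝ prior × likelihood:
  M2: 0.285 × 0.5 × 0.04 = 0.0057
  M6: 0.205 × 0.015 × 0.051 = 0.000156825
  M3: 0.05 × 0.06 × 0.292 = 0.000876
  M4: 0.46 × 0.004 × 0.065 = 0.0001196
Sum = 0.006852425.
P(M4 | evidence) = 0.0001196 / 0.006852425 ≈ 0.0175.

0.0175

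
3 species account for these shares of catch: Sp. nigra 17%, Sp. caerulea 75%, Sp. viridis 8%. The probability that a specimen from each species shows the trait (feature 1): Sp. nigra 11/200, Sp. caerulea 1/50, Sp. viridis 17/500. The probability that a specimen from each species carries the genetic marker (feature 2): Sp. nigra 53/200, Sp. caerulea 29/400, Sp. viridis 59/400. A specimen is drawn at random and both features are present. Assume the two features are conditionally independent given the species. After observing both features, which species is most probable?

Unnormalized posteriors (prior × likelihood):
  Sp. nigra: 0.17 × 0.055 × 0.265 = 0.00247775
  Sp. caerulea: 0.75 × 0.02 × 0.0725 = 0.0010875
  Sp. viridis: 0.08 × 0.034 × 0.1475 = 0.0004012
Normalizing constant = 0.00396645.
Largest term belongs to Sp. nigra, so Sp. nigra is most probable.

Sp. nigra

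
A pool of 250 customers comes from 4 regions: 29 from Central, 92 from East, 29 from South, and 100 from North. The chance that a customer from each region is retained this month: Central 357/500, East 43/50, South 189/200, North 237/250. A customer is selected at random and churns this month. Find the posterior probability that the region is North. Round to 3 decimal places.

Taking complements, P(churn | each) = Central 0.286, East 0.14, South 0.055, North 0.052.
Unnormalized posteriors (prior × likelihood):
  Central: 0.116 × 0.286 = 0.033176
  East: 0.368 × 0.14 = 0.05152
  South: 0.116 × 0.055 = 0.00638
  North: 0.4 × 0.052 = 0.0208
Normalizing constant = 0.111876.
P(North | evidence) = 0.0208 / 0.111876 ≈ 0.186.

0.186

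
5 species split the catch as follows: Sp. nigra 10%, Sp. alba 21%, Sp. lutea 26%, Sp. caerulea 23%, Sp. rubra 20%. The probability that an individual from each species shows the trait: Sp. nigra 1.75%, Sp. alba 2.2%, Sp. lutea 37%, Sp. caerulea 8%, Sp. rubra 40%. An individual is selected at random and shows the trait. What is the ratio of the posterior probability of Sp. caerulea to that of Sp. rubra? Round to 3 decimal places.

Compute prior × likelihood for every hypothesis:
  Sp. nigra: 0.1 × 0.0175 = 0.00175
  Sp. alba: 0.21 × 0.022 = 0.00462
  Sp. lutea: 0.26 × 0.37 = 0.0962
  Sp. caerulea: 0.23 × 0.08 = 0.0184
  Sp. rubra: 0.2 × 0.4 = 0.08
Sum = 0.20097.
The ratio is 0.0184 / 0.08 (the normalizer cancels) = 0.230.

0.230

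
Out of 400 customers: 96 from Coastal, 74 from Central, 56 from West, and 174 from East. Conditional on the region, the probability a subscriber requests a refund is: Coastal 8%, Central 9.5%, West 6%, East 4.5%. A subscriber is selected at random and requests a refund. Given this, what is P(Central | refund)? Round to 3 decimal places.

0.271

By Bayes' rule, posterior ∝ prior × likelihood:
  Coastal: 0.24 × 0.08 = 0.0192
  Central: 0.185 × 0.095 = 0.017575
  West: 0.14 × 0.06 = 0.0084
  East: 0.435 × 0.045 = 0.019575
Sum = 0.06475.
P(Central | evidence) = 0.017575 / 0.06475 ≈ 0.271.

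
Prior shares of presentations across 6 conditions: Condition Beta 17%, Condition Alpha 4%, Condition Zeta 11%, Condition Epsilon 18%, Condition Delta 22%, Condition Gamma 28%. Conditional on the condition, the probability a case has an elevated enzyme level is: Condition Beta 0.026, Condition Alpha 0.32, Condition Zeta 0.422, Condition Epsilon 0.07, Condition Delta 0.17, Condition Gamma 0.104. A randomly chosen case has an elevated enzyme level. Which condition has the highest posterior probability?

Prior × likelihood for each hypothesis:
  Condition Beta: 0.17 × 0.026 = 0.00442
  Condition Alpha: 0.04 × 0.32 = 0.0128
  Condition Zeta: 0.11 × 0.422 = 0.04642
  Condition Epsilon: 0.18 × 0.07 = 0.0126
  Condition Delta: 0.22 × 0.17 = 0.0374
  Condition Gamma: 0.28 × 0.104 = 0.02912
Normalizing constant = 0.14276.
Largest term belongs to Condition Zeta, so Condition Zeta is most probable.

Condition Zeta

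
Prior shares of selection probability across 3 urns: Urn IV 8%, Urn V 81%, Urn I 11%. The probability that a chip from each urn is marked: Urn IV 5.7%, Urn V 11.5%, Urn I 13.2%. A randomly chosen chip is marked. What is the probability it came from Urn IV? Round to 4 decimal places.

0.0406

Prior × likelihood for each hypothesis:
  Urn IV: 0.08 × 0.057 = 0.00456
  Urn V: 0.81 × 0.115 = 0.09315
  Urn I: 0.11 × 0.132 = 0.01452
Total = 0.11223.
P(Urn IV | evidence) = 0.00456 / 0.11223 ≈ 0.0406.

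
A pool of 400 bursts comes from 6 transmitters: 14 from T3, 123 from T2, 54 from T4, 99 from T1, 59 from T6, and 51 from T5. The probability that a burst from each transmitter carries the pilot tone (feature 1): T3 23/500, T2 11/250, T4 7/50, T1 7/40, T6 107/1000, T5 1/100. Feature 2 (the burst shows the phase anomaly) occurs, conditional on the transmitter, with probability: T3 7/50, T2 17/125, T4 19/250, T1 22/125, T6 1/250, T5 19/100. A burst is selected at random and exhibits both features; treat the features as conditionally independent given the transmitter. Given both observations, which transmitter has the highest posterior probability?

Prior × likelihood for each hypothesis:
  T3: 0.035 × 0.046 × 0.14 = 0.0002254
  T2: 0.3075 × 0.044 × 0.136 = 0.00184008
  T4: 0.135 × 0.14 × 0.076 = 0.0014364
  T1: 0.2475 × 0.175 × 0.176 = 0.007623
  T6: 0.1475 × 0.107 × 0.004 = 0.00006313
  T5: 0.1275 × 0.01 × 0.19 = 0.00024225
Sum = 0.01143026.
Largest term belongs to T1, so T1 is most probable.

T1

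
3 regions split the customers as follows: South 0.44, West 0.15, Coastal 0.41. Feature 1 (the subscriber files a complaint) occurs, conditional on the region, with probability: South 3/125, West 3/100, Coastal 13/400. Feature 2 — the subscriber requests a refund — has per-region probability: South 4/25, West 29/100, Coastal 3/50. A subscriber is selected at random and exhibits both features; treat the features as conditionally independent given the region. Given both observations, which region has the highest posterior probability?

Unnormalized posteriors (prior × likelihood):
  South: 0.44 × 0.024 × 0.16 = 0.0016896
  West: 0.15 × 0.03 × 0.29 = 0.001305
  Coastal: 0.41 × 0.0325 × 0.06 = 0.0007995
Normalizing constant = 0.0037941.
Largest term belongs to South, so South is most probable.

South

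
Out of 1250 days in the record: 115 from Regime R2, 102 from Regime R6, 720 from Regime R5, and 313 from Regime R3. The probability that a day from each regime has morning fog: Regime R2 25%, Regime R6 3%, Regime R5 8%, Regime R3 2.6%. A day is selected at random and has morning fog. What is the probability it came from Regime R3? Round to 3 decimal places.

Unnormalized posteriors (prior × likelihood):
  Regime R2: 0.092 × 0.25 = 0.023
  Regime R6: 0.0816 × 0.03 = 0.002448
  Regime R5: 0.576 × 0.08 = 0.04608
  Regime R3: 0.2504 × 0.026 = 0.0065104
Sum = 0.0780384.
P(Regime R3 | evidence) = 0.0065104 / 0.0780384 ≈ 0.083.

0.083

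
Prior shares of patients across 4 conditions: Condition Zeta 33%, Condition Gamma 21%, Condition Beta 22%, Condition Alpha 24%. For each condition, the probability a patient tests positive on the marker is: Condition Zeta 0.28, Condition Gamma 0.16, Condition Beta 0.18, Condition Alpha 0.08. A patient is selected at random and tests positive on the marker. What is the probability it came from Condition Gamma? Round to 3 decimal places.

Compute prior × likelihood for every hypothesis:
  Condition Zeta: 0.33 × 0.28 = 0.0924
  Condition Gamma: 0.21 × 0.16 = 0.0336
  Condition Beta: 0.22 × 0.18 = 0.0396
  Condition Alpha: 0.24 × 0.08 = 0.0192
Sum = 0.1848.
P(Condition Gamma | evidence) = 0.0336 / 0.1848 ≈ 0.182.

0.182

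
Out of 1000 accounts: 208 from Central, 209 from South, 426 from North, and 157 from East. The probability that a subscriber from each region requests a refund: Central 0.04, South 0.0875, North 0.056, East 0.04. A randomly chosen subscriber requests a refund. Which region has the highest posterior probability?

North

By Bayes' rule, posterior ∝ prior × likelihood:
  Central: 0.208 × 0.04 = 0.00832
  South: 0.209 × 0.0875 = 0.0182875
  North: 0.426 × 0.056 = 0.023856
  East: 0.157 × 0.04 = 0.00628
Normalizing constant = 0.0567435.
Largest term belongs to North, so North is most probable.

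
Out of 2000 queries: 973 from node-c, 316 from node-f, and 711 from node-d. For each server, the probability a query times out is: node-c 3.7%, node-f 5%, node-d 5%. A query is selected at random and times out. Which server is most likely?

Unnormalized posteriors (prior × likelihood):
  node-c: 0.4865 × 0.037 = 0.0180005
  node-f: 0.158 × 0.05 = 0.0079
  node-d: 0.3555 × 0.05 = 0.017775
Normalizing constant = 0.0436755.
Largest term belongs to node-c, so node-c is most probable.

node-c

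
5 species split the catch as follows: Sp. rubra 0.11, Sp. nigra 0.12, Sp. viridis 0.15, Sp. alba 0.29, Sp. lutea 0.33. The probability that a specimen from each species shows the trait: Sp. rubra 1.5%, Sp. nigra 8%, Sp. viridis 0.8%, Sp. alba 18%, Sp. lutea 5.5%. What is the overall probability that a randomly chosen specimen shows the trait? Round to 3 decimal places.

Compute prior × likelihood for every hypothesis:
  Sp. rubra: 0.11 × 0.015 = 0.00165
  Sp. nigra: 0.12 × 0.08 = 0.0096
  Sp. viridis: 0.15 × 0.008 = 0.0012
  Sp. alba: 0.29 × 0.18 = 0.0522
  Sp. lutea: 0.33 × 0.055 = 0.01815
P(trait) = 0.00165 + 0.0096 + 0.0012 + 0.0522 + 0.01815 = 0.0828 → 0.083.

0.083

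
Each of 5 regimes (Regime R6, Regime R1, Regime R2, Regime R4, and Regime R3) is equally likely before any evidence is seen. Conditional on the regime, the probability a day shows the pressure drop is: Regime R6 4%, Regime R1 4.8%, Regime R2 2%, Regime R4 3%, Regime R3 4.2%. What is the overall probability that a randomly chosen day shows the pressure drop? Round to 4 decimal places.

0.0360

With a uniform prior (1/5 each), posterior ∝ likelihood:
  Regime R6: 0.04
  Regime R1: 0.048
  Regime R2: 0.02
  Regime R4: 0.03
  Regime R3: 0.042
P(drop) = (1/5) × (0.04 + 0.048 + 0.02 + 0.03 + 0.042) = 0.18/5 ≈ 0.0360.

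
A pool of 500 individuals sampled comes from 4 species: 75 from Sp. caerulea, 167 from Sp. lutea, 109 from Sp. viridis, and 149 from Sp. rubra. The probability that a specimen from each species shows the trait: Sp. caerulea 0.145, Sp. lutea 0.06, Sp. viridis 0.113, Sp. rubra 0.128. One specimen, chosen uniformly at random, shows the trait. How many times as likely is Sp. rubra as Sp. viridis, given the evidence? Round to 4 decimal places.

Prior × likelihood for each hypothesis:
  Sp. caerulea: 0.15 × 0.145 = 0.02175
  Sp. lutea: 0.334 × 0.06 = 0.02004
  Sp. viridis: 0.218 × 0.113 = 0.024634
  Sp. rubra: 0.298 × 0.128 = 0.038144
Total = 0.104568.
The ratio is 0.038144 / 0.024634 (the normalizer cancels) = 1.5484.

1.5484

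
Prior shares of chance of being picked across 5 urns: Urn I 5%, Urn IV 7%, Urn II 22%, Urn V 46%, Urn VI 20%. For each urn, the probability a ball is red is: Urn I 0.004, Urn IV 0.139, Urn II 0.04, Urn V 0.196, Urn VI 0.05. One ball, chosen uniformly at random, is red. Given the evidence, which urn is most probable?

Urn V

Prior × likelihood for each hypothesis:
  Urn I: 0.05 × 0.004 = 0.0002
  Urn IV: 0.07 × 0.139 = 0.00973
  Urn II: 0.22 × 0.04 = 0.0088
  Urn V: 0.46 × 0.196 = 0.09016
  Urn VI: 0.2 × 0.05 = 0.01
Total = 0.11889.
Largest term belongs to Urn V, so Urn V is most probable.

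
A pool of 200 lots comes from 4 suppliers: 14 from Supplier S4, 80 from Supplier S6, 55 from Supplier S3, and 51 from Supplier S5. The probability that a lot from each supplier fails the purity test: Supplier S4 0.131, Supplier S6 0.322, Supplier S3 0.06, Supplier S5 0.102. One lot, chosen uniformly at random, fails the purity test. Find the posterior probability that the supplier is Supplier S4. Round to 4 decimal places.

0.0508

By Bayes' rule, posterior ∝ prior × likelihood:
  Supplier S4: 0.07 × 0.131 = 0.00917
  Supplier S6: 0.4 × 0.322 = 0.1288
  Supplier S3: 0.275 × 0.06 = 0.0165
  Supplier S5: 0.255 × 0.102 = 0.02601
Normalizing constant = 0.18048.
P(Supplier S4 | evidence) = 0.00917 / 0.18048 ≈ 0.0508.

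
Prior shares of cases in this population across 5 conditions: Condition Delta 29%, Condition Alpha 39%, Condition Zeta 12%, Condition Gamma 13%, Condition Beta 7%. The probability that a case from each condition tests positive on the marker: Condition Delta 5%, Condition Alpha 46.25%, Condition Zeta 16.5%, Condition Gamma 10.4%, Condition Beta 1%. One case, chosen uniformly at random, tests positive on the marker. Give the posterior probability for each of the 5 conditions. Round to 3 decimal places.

Condition Delta 0.063, Condition Alpha 0.788, Condition Zeta 0.087, Condition Gamma 0.059, Condition Beta 0.003

Prior × likelihood for each hypothesis:
  Condition Delta: 0.29 × 0.05 = 0.0145
  Condition Alpha: 0.39 × 0.4625 = 0.180375
  Condition Zeta: 0.12 × 0.165 = 0.0198
  Condition Gamma: 0.13 × 0.104 = 0.01352
  Condition Beta: 0.07 × 0.01 = 0.0007
Normalizing constant = 0.228895.
P(Condition Delta | marker-positive) = 0.0145/0.228895 ≈ 0.063
P(Condition Alpha | marker-positive) = 0.180375/0.228895 ≈ 0.788
P(Condition Zeta | marker-positive) = 0.0198/0.228895 ≈ 0.087
P(Condition Gamma | marker-positive) = 0.01352/0.228895 ≈ 0.059
P(Condition Beta | marker-positive) = 0.0007/0.228895 ≈ 0.003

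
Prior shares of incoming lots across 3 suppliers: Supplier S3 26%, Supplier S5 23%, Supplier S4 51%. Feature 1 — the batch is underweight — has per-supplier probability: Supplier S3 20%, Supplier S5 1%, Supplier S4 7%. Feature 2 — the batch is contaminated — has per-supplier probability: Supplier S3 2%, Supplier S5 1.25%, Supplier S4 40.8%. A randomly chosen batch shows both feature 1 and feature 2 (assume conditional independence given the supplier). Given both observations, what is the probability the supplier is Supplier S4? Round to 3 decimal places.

By Bayes' rule, posterior ∝ prior × likelihood:
  Supplier S3: 0.26 × 0.2 × 0.02 = 0.00104
  Supplier S5: 0.23 × 0.01 × 0.0125 = 0.00002875
  Supplier S4: 0.51 × 0.07 × 0.408 = 0.0145656
Sum = 0.01563435.
P(Supplier S4 | evidence) = 0.0145656 / 0.01563435 ≈ 0.932.

0.932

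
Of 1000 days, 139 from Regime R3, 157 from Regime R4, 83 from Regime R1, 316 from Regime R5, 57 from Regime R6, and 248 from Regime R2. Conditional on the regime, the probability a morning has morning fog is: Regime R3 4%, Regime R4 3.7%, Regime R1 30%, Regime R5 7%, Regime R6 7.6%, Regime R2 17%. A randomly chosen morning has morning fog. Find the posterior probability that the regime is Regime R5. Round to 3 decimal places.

By Bayes' rule, posterior ∝ prior × likelihood:
  Regime R3: 0.139 × 0.04 = 0.00556
  Regime R4: 0.157 × 0.037 = 0.005809
  Regime R1: 0.083 × 0.3 = 0.0249
  Regime R5: 0.316 × 0.07 = 0.02212
  Regime R6: 0.057 × 0.076 = 0.004332
  Regime R2: 0.248 × 0.17 = 0.04216
Sum = 0.104881.
P(Regime R5 | evidence) = 0.02212 / 0.104881 ≈ 0.211.

0.211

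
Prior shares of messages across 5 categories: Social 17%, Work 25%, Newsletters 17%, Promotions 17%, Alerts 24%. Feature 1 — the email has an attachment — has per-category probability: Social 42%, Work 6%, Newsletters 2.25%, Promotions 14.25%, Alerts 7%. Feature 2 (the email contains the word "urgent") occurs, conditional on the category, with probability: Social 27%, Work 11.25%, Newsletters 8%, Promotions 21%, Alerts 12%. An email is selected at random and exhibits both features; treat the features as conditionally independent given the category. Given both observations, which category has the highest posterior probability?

Prior × likelihood for each hypothesis:
  Social: 0.17 × 0.42 × 0.27 = 0.019278
  Work: 0.25 × 0.06 × 0.1125 = 0.0016875
  Newsletters: 0.17 × 0.0225 × 0.08 = 0.000306
  Promotions: 0.17 × 0.1425 × 0.21 = 0.00508725
  Alerts: 0.24 × 0.07 × 0.12 = 0.002016
Total = 0.02837475.
Largest term belongs to Social, so Social is most probable.

Social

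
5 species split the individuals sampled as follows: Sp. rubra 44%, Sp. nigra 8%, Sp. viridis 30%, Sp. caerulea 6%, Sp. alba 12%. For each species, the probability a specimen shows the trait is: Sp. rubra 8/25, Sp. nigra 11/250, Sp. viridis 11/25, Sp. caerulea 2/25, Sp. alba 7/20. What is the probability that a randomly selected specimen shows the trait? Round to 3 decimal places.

By Bayes' rule, posterior ∝ prior × likelihood:
  Sp. rubra: 0.44 × 0.32 = 0.1408
  Sp. nigra: 0.08 × 0.044 = 0.00352
  Sp. viridis: 0.3 × 0.44 = 0.132
  Sp. caerulea: 0.06 × 0.08 = 0.0048
  Sp. alba: 0.12 × 0.35 = 0.042
P(trait) = 0.1408 + 0.00352 + 0.132 + 0.0048 + 0.042 = 0.32312 → 0.323.

0.323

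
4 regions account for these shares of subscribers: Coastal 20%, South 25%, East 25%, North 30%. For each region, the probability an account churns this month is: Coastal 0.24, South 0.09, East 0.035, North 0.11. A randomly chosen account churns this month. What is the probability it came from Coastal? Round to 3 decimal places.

0.428

Compute prior × likelihood for every hypothesis:
  Coastal: 0.2 × 0.24 = 0.048
  South: 0.25 × 0.09 = 0.0225
  East: 0.25 × 0.035 = 0.00875
  North: 0.3 × 0.11 = 0.033
Total = 0.11225.
P(Coastal | evidence) = 0.048 / 0.11225 ≈ 0.428.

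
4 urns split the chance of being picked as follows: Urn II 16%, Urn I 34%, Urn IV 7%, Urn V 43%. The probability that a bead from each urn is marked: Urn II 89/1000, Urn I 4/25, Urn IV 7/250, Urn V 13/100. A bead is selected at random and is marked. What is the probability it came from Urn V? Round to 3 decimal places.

Compute prior × likelihood for every hypothesis:
  Urn II: 0.16 × 0.089 = 0.01424
  Urn I: 0.34 × 0.16 = 0.0544
  Urn IV: 0.07 × 0.028 = 0.00196
  Urn V: 0.43 × 0.13 = 0.0559
Sum = 0.1265.
P(Urn V | evidence) = 0.0559 / 0.1265 ≈ 0.442.

0.442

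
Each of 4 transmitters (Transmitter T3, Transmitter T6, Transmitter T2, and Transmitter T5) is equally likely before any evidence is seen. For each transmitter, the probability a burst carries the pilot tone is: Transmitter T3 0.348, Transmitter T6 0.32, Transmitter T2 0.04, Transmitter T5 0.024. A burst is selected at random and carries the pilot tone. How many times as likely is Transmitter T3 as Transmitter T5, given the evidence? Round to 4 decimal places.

14.5000

With a uniform prior (1/4 each), posterior ∝ likelihood:
  Transmitter T3: 0.348
  Transmitter T6: 0.32
  Transmitter T2: 0.04
  Transmitter T5: 0.024
Sum = 0.732.
The ratio is 0.348 / 0.024 (the normalizer cancels) = 14.5000.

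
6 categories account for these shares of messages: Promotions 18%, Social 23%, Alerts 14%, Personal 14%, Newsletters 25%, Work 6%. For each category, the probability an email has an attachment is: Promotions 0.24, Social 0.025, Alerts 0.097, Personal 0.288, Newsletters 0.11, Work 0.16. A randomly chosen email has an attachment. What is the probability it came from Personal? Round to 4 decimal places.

Compute prior × likelihood for every hypothesis:
  Promotions: 0.18 × 0.24 = 0.0432
  Social: 0.23 × 0.025 = 0.00575
  Alerts: 0.14 × 0.097 = 0.01358
  Personal: 0.14 × 0.288 = 0.04032
  Newsletters: 0.25 × 0.11 = 0.0275
  Work: 0.06 × 0.16 = 0.0096
Normalizing constant = 0.13995.
P(Personal | evidence) = 0.04032 / 0.13995 ≈ 0.2881.

0.2881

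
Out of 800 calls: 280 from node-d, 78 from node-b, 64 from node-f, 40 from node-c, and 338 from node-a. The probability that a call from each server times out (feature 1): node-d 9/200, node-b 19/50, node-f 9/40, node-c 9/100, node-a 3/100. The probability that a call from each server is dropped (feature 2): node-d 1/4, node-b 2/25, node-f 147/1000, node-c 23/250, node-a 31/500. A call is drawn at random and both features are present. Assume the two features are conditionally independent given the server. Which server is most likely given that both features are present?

node-d

Unnormalized posteriors (prior × likelihood):
  node-d: 0.35 × 0.045 × 0.25 = 0.0039375
  node-b: 0.0975 × 0.38 × 0.08 = 0.002964
  node-f: 0.08 × 0.225 × 0.147 = 0.002646
  node-c: 0.05 × 0.09 × 0.092 = 0.000414
  node-a: 0.4225 × 0.03 × 0.062 = 0.00078585
Total = 0.01074735.
Largest term belongs to node-d, so node-d is most probable.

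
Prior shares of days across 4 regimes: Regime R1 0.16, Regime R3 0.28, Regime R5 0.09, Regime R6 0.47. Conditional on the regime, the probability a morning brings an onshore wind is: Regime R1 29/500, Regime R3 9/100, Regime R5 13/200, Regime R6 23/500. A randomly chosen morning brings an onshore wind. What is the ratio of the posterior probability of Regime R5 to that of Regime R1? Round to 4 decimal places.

0.6304

By Bayes' rule, posterior ∝ prior × likelihood:
  Regime R1: 0.16 × 0.058 = 0.00928
  Regime R3: 0.28 × 0.09 = 0.0252
  Regime R5: 0.09 × 0.065 = 0.00585
  Regime R6: 0.47 × 0.046 = 0.02162
Sum = 0.06195.
The ratio is 0.00585 / 0.00928 (the normalizer cancels) = 0.6304.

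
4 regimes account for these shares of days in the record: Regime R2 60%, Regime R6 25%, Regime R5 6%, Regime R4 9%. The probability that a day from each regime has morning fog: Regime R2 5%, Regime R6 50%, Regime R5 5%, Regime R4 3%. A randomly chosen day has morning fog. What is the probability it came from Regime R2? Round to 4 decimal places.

Compute prior × likelihood for every hypothesis:
  Regime R2: 0.6 × 0.05 = 0.03
  Regime R6: 0.25 × 0.5 = 0.125
  Regime R5: 0.06 × 0.05 = 0.003
  Regime R4: 0.09 × 0.03 = 0.0027
Sum = 0.1607.
P(Regime R2 | evidence) = 0.03 / 0.1607 ≈ 0.1867.

0.1867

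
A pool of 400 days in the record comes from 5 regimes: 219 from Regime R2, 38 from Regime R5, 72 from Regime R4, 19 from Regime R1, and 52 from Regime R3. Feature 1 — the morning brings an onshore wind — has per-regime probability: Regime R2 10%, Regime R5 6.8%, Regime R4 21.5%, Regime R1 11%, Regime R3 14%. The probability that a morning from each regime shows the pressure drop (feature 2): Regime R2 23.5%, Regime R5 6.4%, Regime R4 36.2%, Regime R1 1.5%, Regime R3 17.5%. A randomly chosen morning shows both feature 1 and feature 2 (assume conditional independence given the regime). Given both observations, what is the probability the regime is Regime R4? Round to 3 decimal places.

0.459

By Bayes' rule, posterior ∝ prior × likelihood:
  Regime R2: 0.5475 × 0.1 × 0.235 = 0.01286625
  Regime R5: 0.095 × 0.068 × 0.064 = 0.00041344
  Regime R4: 0.18 × 0.215 × 0.362 = 0.0140094
  Regime R1: 0.0475 × 0.11 × 0.015 = 0.000078375
  Regime R3: 0.13 × 0.14 × 0.175 = 0.003185
Normalizing constant = 0.030552465.
P(Regime R4 | evidence) = 0.0140094 / 0.030552465 ≈ 0.459.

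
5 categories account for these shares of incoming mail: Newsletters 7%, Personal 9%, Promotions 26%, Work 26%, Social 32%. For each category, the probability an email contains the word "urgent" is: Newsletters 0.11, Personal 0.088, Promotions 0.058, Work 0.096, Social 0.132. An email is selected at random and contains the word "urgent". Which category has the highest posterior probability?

Social

Prior × likelihood for each hypothesis:
  Newsletters: 0.07 × 0.11 = 0.0077
  Personal: 0.09 × 0.088 = 0.00792
  Promotions: 0.26 × 0.058 = 0.01508
  Work: 0.26 × 0.096 = 0.02496
  Social: 0.32 × 0.132 = 0.04224
Sum = 0.0979.
Largest term belongs to Social, so Social is most probable.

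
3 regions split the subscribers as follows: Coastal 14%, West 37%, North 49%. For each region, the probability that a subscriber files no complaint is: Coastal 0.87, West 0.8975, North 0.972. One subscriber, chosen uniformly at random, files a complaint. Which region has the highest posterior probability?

Taking complements, P(complaint | each) = Coastal 0.13, West 0.1025, North 0.028.
Unnormalized posteriors (prior × likelihood):
  Coastal: 0.14 × 0.13 = 0.0182
  West: 0.37 × 0.1025 = 0.037925
  North: 0.49 × 0.028 = 0.01372
Normalizing constant = 0.069845.
Largest term belongs to West, so West is most probable.

West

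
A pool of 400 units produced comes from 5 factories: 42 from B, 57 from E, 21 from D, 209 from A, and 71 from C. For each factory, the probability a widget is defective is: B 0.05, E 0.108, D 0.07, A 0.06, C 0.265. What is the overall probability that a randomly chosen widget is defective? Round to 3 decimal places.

Prior × likelihood for each hypothesis:
  B: 0.105 × 0.05 = 0.00525
  E: 0.1425 × 0.108 = 0.01539
  D: 0.0525 × 0.07 = 0.003675
  A: 0.5225 × 0.06 = 0.03135
  C: 0.1775 × 0.265 = 0.0470375
P(defective) = 0.00525 + 0.01539 + 0.003675 + 0.03135 + 0.0470375 = 0.1027025 → 0.103.

0.103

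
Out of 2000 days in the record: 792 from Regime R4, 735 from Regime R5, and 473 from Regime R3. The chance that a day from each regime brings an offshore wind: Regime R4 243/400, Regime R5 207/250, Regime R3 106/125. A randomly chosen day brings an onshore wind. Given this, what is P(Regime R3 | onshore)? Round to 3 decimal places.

Taking complements, P(onshore | each) = Regime R4 0.3925, Regime R5 0.172, Regime R3 0.152.
Prior × likelihood for each hypothesis:
  Regime R4: 0.396 × 0.3925 = 0.15543
  Regime R5: 0.3675 × 0.172 = 0.06321
  Regime R3: 0.2365 × 0.152 = 0.035948
Normalizing constant = 0.254588.
P(Regime R3 | evidence) = 0.035948 / 0.254588 ≈ 0.141.

0.141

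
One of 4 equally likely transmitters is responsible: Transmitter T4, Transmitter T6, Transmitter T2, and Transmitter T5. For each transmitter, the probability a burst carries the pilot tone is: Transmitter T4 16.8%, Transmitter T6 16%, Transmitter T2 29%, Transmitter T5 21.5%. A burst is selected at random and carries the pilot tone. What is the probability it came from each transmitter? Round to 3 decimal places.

Transmitter T4 0.202, Transmitter T6 0.192, Transmitter T2 0.348, Transmitter T5 0.258

Since the prior is uniform, the posterior is proportional to the likelihood:
  Transmitter T4: 0.168
  Transmitter T6: 0.16
  Transmitter T2: 0.29
  Transmitter T5: 0.215
Total = 0.833.
P(Transmitter T4 | pilot) = 0.168/0.833 ≈ 0.202
P(Transmitter T6 | pilot) = 0.16/0.833 ≈ 0.192
P(Transmitter T2 | pilot) = 0.29/0.833 ≈ 0.348
P(Transmitter T5 | pilot) = 0.215/0.833 ≈ 0.258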